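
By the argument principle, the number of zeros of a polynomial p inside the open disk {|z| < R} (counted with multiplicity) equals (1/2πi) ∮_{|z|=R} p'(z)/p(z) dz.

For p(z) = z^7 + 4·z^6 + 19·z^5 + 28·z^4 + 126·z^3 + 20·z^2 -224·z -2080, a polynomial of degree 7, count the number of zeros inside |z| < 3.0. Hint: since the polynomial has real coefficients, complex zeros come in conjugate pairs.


The zeros of p are: (-2 + 2i), (-2 - 2i), 2, (1 + 3i), (1 - 3i), (-2 + 3i), (-2 - 3i).
Their magnitudes are: 2.828, 2.828, 2, 3.162, 3.162, 3.606, 3.606.
Zeros with |z| < R = 3.0: (-2 + 2i), (-2 - 2i), 2.
Count = 3.
By the argument principle, (1/2πi) ∮_{|z|=R} p'(z)/p(z) dz equals exactly this count.

Number of zeros inside |z| < 3.0: 3.


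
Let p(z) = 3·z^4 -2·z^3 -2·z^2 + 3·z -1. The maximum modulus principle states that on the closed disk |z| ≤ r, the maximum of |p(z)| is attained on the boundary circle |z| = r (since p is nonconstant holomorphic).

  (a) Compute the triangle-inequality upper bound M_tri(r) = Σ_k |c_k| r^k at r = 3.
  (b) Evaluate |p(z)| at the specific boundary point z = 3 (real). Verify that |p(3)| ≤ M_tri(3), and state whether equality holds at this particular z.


Coefficients: c_0 = -1, c_1 = 3, c_2 = -2, c_3 = -2, c_4 = 3. Radius r = 3.
Part (a). Triangle bound: M_tri(r) = Σ_k |c_k| r^k
  = |-1|·3^0 + |3|·3^1 + |-2|·3^2 + |-2|·3^3 + |3|·3^4
  = 1 + 9 + 18 + 54 + 243 = 325.
This bounds M(r) := max_{|z|=r} |p(z)| from above; equality holds iff all terms c_k z^k can be made to align in phase at a single z on |z|=r.
Part (b). At z = 3 (real, on the circle |z| = r):
  p(3) = (-1)·3^0 + (3)·3^1 + (-2)·3^2 + (-2)·3^3 + (3)·3^4 = 179.
  |p(3)| = 179.
Check: |p(3)| = 179 ≤ 325 = M_tri(3). ✓ Equality does not hold at z = 3 (the coefficients have mixed signs, so the terms do not all align in phase there).

M_tri(3) = 325; |p(3)| = 179; equality at z=3: no.


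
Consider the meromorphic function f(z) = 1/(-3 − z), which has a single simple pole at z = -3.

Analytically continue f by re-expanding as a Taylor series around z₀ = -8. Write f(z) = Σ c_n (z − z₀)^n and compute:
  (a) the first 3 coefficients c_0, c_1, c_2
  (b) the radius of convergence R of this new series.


Let w = z − z₀, so z = z₀ + w.
Then -3 − z = -3 − (z₀ + w) = (-3 − z₀) − w = 5 − w.
f(z) = 1/(5 − w) = (1/(5)) · 1/(1 − w/(5)) = Σ_{n≥0} w^n / (5)^(n+1).
So c_n = 1/(5)^(n+1):
  c_0 = 1/(5)^1 = 1/5.
  c_1 = 1/(5)^2 = 1/25.
  c_2 = 1/(5)^3 = 1/125.
The series is valid for |w/d| < 1, i.e. |z − z₀| < |d|.
Radius of convergence: R = |-3 − z₀| = |5| = 5 (distance from z₀ to the singularity z = -3).

c_0 = 1/5, c_1 = 1/25, c_2 = 1/125; R = 5.


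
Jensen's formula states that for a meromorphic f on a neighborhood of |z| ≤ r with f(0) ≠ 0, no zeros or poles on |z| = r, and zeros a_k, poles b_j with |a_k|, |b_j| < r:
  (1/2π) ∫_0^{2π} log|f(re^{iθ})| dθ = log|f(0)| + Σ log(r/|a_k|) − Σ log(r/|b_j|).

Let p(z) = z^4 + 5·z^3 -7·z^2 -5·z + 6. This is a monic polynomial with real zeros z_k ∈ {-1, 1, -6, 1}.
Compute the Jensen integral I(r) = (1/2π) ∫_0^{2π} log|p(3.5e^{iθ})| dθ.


Zeros: -6, -1, 1, 1; r = 3.5.
Inside |z| < r: -1, 1, 1. Outside (|z| ≥ r): -6.
p(0) = 6, so log|p(0)| = log(6) = 1.7918.
Apply Jensen: I(r) = log|p(0)| + Σ_k log(r/|z_k|), summed over zeros inside |z| < r.
  log(r/|z_k|) for z_k = -1: log(3.5/1) = 1.2528
  log(r/|z_k|) for z_k = 1: log(3.5/1) = 1.2528
  log(r/|z_k|) for z_k = 1: log(3.5/1) = 1.2528
  Outside zeros (-6) contribute nothing to the Jensen sum.
Sum over inside zeros: 3.7583.
I(r) = log|p(0)| + (inside sum) = 1.7918 + 3.7583 = 5.5500.
Note: since some zeros are outside |z| ≤ r, the simplified n·log(r) form does NOT apply — only the inside zeros contribute.

I(r) ≈ 5.5500.


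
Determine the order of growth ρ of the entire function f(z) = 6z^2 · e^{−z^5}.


M(r) = max_{|z|=r} |6|·|z|^2·|e^{−z^5}| = 6·r^2 · e^{1r^5} (the factors attain their maxima compatibly on |z|=r). Then log M(r) = log 6 + 2·log r + 1r^5, dominated by the last term, so log log M(r) ~ 5·log r. The polynomial factor 6z^2 contributes only a log r term and does not affect the order. ρ = 5.
Therefore ρ = 5.

Order ρ = 5.


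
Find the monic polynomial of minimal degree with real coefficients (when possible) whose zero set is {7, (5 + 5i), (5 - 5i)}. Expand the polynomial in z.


The polynomial is p(z) = ∏_{α ∈ S} (z − α), where S = {7, (5 + 5i), (5 - 5i)}.
Expanding the product yields: p(z) = z^3 -17·z^2 + 120·z -350.
Note conjugate pairs combine to real quadratics: (z − (5+5i))(z − (5−5i)) = z² − 10z + 50.
The resulting polynomial has degree 3 and real coefficients as required.

p(z) = z^3 -17·z^2 + 120·z -350.


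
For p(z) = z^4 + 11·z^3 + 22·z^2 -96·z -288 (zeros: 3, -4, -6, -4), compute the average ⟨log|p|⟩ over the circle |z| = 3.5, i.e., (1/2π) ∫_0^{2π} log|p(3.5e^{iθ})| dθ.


Zeros: -6, -4, -4, 3; r = 3.5.
Inside |z| < r: 3. Outside (|z| ≥ r): -6, -4, -4.
p(0) = -288, so log|p(0)| = log(288) = 5.6630.
Apply Jensen: I(r) = log|p(0)| + Σ_k log(r/|z_k|), summed over zeros inside |z| < r.
  log(r/|z_k|) for z_k = 3: log(3.5/3) = 0.1542
  Outside zeros (-6, -4, -4) contribute nothing to the Jensen sum.
Sum over inside zeros: 0.1542.
I(r) = log|p(0)| + (inside sum) = 5.6630 + 0.1542 = 5.8171.
Note: since some zeros are outside |z| ≤ r, the simplified n·log(r) form does NOT apply — only the inside zeros contribute.

I(r) ≈ 5.8171.


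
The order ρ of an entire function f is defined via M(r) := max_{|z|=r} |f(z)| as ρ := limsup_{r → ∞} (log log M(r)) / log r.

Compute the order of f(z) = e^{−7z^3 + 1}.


|e^{−7z^3 + 1}| = e^{Re(-7·z^3) + 1} ≤ e^{7|z|^3 + 1} = e^{7r^3 + 1} on |z| = r, so ρ ≤ 3. Choosing z on |z|=r so that -7·z^3 is real positive (always possible by picking arg z appropriately) gives |f(z)| = e^{7r^3 + 1}, matching the bound. The additive constant 1 does not affect log log M(r) ~ 3·log r. Hence ρ = 3.
Therefore ρ = 3.

Order ρ = 3.


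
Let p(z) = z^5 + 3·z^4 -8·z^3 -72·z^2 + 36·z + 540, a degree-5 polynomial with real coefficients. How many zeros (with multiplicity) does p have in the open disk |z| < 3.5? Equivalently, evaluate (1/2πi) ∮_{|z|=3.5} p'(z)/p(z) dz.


The zeros of p are: (-3 + 3i), (-3 - 3i), (3 + 1i), (3 - 1i), -3.
Their magnitudes are: 4.243, 4.243, 3.162, 3.162, 3.
Zeros with |z| < R = 3.5: (3 + 1i), (3 - 1i), -3.
Count = 3.
By the argument principle, (1/2πi) ∮_{|z|=R} p'(z)/p(z) dz equals exactly this count.

Number of zeros inside |z| < 3.5: 3.


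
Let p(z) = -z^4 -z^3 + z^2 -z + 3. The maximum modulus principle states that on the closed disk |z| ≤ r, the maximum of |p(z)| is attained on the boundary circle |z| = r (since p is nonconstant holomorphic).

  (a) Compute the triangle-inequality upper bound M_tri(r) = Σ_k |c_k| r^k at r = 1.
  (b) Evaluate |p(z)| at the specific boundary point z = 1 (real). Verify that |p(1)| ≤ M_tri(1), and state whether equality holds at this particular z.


Coefficients: c_0 = 3, c_1 = -1, c_2 = 1, c_3 = -1, c_4 = -1. Radius r = 1.
Part (a). Triangle bound: M_tri(r) = Σ_k |c_k| r^k
  = |3|·1^0 + |-1|·1^1 + |1|·1^2 + |-1|·1^3 + |-1|·1^4
  = 3 + 1 + 1 + 1 + 1 = 7.
This bounds M(r) := max_{|z|=r} |p(z)| from above; equality holds iff all terms c_k z^k can be made to align in phase at a single z on |z|=r.
Part (b). At z = 1 (real, on the circle |z| = r):
  p(1) = (3)·1^0 + (-1)·1^1 + (1)·1^2 + (-1)·1^3 + (-1)·1^4 = 1.
  |p(1)| = 1.
Check: |p(1)| = 1 ≤ 7 = M_tri(1). ✓ Equality does not hold at z = 1 (the coefficients have mixed signs, so the terms do not all align in phase there).

M_tri(1) = 7; |p(1)| = 1; equality at z=1: no.


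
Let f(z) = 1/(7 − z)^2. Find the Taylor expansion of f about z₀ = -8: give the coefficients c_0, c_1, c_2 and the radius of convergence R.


Let w = z − z₀, so z = z₀ + w.
Then 7 − z = 7 − (z₀ + w) = (7 − z₀) − w = 15 − w.
f(z) = 1/(15 − w)^2 = (1/(15)^2) · (1 − w/(15))^{−2}.
By the binomial series (1−u)^{−2} = Σ_{n≥0} C(n+1, 1) u^n for |u|<1, with u = w/(15):
  c_n = C(n+1, 1) / (15)^(n+2).
  c_0 = 1/(15)^2 = 1/225.
  c_1 = 2/(15)^3 = 2/3375.
  c_2 = 3/(15)^4 = 1/16875.
The series is valid for |w/d| < 1, i.e. |z − z₀| < |d|.
Radius of convergence: R = |7 − z₀| = |15| = 15 (distance from z₀ to the singularity z = 7).

c_0 = 1/225, c_1 = 2/3375, c_2 = 1/16875; R = 15.


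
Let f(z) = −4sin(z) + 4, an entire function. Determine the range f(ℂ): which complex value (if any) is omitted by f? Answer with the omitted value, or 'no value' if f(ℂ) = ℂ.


Little Picard bounds the complement of f(ℂ) to at most one point.
sin is entire and surjective onto ℂ: for every w ∈ ℂ, sin(ζ) = w has a solution ζ ∈ ℂ (e.g., via the complex inverse arcsin). With ζ = z this gives z = ζ/(1). Then -4·sin(z) takes every value in -4·ℂ = ℂ, and adding 4 is a bijection of ℂ. So f is surjective and omits no value. (Note: only on the real line is sin bounded by [−1, 1].)

Omitted value: no value.


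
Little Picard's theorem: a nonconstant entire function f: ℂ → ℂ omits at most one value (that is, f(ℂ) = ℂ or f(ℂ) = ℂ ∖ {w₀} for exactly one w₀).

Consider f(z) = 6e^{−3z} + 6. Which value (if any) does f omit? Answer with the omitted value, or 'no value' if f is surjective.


Little Picard bounds the complement of f(ℂ) to at most one point.
e^{−3z} is never zero on ℂ, so 6·e^{−3z} takes every value in ℂ ∖ {0}. Adding 6 shifts the range to ℂ ∖ {6}. Thus f omits exactly the value 6.

Omitted value: 6.


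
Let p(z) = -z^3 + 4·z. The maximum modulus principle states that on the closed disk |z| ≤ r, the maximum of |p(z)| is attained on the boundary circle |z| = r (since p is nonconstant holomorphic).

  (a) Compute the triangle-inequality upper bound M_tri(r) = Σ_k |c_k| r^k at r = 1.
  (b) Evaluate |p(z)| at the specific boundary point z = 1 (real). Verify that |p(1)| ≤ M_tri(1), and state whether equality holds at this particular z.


Coefficients: c_0 = 0, c_1 = 4, c_2 = 0, c_3 = -1. Radius r = 1.
Part (a). Triangle bound: M_tri(r) = Σ_k |c_k| r^k
  = |0|·1^0 + |4|·1^1 + |0|·1^2 + |-1|·1^3
  = 0 + 4 + 0 + 1 = 5.
This bounds M(r) := max_{|z|=r} |p(z)| from above; equality holds iff all terms c_k z^k can be made to align in phase at a single z on |z|=r.
Part (b). At z = 1 (real, on the circle |z| = r):
  p(1) = (0)·1^0 + (4)·1^1 + (0)·1^2 + (-1)·1^3 = 3.
  |p(1)| = 3.
Check: |p(1)| = 3 ≤ 5 = M_tri(1). ✓ Equality does not hold at z = 1 (the coefficients have mixed signs, so the terms do not all align in phase there).

M_tri(1) = 5; |p(1)| = 3; equality at z=1: no.


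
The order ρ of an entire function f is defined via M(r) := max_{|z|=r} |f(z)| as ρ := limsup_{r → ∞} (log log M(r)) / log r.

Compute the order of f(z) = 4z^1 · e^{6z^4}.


M(r) = max_{|z|=r} |4|·|z|^1·|e^{6z^4}| = 4·r^1 · e^{6r^4} (the factors attain their maxima compatibly on |z|=r). Then log M(r) = log 4 + 1·log r + 6r^4, dominated by the last term, so log log M(r) ~ 4·log r. The polynomial factor 4z^1 contributes only a log r term and does not affect the order. ρ = 4.
Therefore ρ = 4.

Order ρ = 4.


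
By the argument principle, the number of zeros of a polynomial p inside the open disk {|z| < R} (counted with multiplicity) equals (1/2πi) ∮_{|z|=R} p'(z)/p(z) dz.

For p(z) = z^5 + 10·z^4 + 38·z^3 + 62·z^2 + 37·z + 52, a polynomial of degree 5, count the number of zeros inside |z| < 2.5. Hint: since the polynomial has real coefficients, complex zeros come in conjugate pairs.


The zeros of p are: -4, (0 + 1i), (0 - 1i), (-3 + 2i), (-3 - 2i).
Their magnitudes are: 4, 1, 1, 3.606, 3.606.
Zeros with |z| < R = 2.5: (0 + 1i), (0 - 1i).
Count = 2.
By the argument principle, (1/2πi) ∮_{|z|=R} p'(z)/p(z) dz equals exactly this count.

Number of zeros inside |z| < 2.5: 2.


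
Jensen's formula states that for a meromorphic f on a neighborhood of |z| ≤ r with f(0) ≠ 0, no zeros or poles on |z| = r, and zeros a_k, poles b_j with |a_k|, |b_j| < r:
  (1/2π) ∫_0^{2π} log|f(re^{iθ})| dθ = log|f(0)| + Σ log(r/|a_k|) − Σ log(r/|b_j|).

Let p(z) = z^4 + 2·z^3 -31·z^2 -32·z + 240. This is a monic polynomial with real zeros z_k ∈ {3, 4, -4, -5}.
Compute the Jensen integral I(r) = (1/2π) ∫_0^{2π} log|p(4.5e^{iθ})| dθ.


Zeros: -5, -4, 3, 4; r = 4.5.
Inside |z| < r: -4, 3, 4. Outside (|z| ≥ r): -5.
p(0) = 240, so log|p(0)| = log(240) = 5.4806.
Apply Jensen: I(r) = log|p(0)| + Σ_k log(r/|z_k|), summed over zeros inside |z| < r.
  log(r/|z_k|) for z_k = 3: log(4.5/3) = 0.4055
  log(r/|z_k|) for z_k = 4: log(4.5/4) = 0.1178
  log(r/|z_k|) for z_k = -4: log(4.5/4) = 0.1178
  Outside zeros (-5) contribute nothing to the Jensen sum.
Sum over inside zeros: 0.6410.
I(r) = log|p(0)| + (inside sum) = 5.4806 + 0.6410 = 6.1217.
Note: since some zeros are outside |z| ≤ r, the simplified n·log(r) form does NOT apply — only the inside zeros contribute.

I(r) ≈ 6.1217.


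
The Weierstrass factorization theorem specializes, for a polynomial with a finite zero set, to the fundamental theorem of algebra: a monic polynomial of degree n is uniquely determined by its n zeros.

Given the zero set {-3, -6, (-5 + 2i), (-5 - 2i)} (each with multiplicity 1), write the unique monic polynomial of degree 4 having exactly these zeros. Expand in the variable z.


The polynomial is p(z) = ∏_{α ∈ S} (z − α), where S = {-3, -6, (-5 + 2i), (-5 - 2i)}.
Expanding the product yields: p(z) = z^4 + 19·z^3 + 137·z^2 + 441·z + 522.
Note conjugate pairs combine to real quadratics: (z − (-5+2i))(z − (-5−2i)) = z² + 10z + 29.
The resulting polynomial has degree 4 and real coefficients as required.

p(z) = z^4 + 19·z^3 + 137·z^2 + 441·z + 522.


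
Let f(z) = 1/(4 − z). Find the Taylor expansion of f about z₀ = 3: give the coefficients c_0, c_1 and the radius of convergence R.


Let w = z − z₀, so z = z₀ + w.
Then 4 − z = 4 − (z₀ + w) = (4 − z₀) − w = 1 − w.
f(z) = 1/(1 − w) = (1/(1)) · 1/(1 − w/(1)) = Σ_{n≥0} w^n / (1)^(n+1).
So c_n = 1/(1)^(n+1):
  c_0 = 1/(1)^1 = 1.
  c_1 = 1/(1)^2 = 1.
The series is valid for |w/d| < 1, i.e. |z − z₀| < |d|.
Radius of convergence: R = |4 − z₀| = |1| = 1 (distance from z₀ to the singularity z = 4).

c_0 = 1, c_1 = 1; R = 1.


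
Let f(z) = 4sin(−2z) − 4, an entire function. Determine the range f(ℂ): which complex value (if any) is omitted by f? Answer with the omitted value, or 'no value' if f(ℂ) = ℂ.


Little Picard bounds the complement of f(ℂ) to at most one point.
sin is entire and surjective onto ℂ: for every w ∈ ℂ, sin(ζ) = w has a solution ζ ∈ ℂ (e.g., via the complex inverse arcsin). With ζ = −2z this gives z = ζ/(-2). Then 4·sin(−2z) takes every value in 4·ℂ = ℂ, and adding -4 is a bijection of ℂ. So f is surjective and omits no value. (Note: only on the real line is sin bounded by [−1, 1].)

Omitted value: no value.


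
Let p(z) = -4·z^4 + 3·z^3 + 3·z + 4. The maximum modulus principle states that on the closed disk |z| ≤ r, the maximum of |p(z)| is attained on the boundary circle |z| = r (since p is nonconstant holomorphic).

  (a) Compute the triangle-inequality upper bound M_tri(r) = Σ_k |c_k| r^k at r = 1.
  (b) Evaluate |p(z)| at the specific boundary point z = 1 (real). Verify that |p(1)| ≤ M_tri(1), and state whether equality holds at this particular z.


Coefficients: c_0 = 4, c_1 = 3, c_2 = 0, c_3 = 3, c_4 = -4. Radius r = 1.
Part (a). Triangle bound: M_tri(r) = Σ_k |c_k| r^k
  = |4|·1^0 + |3|·1^1 + |0|·1^2 + |3|·1^3 + |-4|·1^4
  = 4 + 3 + 0 + 3 + 4 = 14.
This bounds M(r) := max_{|z|=r} |p(z)| from above; equality holds iff all terms c_k z^k can be made to align in phase at a single z on |z|=r.
Part (b). At z = 1 (real, on the circle |z| = r):
  p(1) = (4)·1^0 + (3)·1^1 + (0)·1^2 + (3)·1^3 + (-4)·1^4 = 6.
  |p(1)| = 6.
Check: |p(1)| = 6 ≤ 14 = M_tri(1). ✓ Equality does not hold at z = 1 (the coefficients have mixed signs, so the terms do not all align in phase there).

M_tri(1) = 14; |p(1)| = 6; equality at z=1: no.


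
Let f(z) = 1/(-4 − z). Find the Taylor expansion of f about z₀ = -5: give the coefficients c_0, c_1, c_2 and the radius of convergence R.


Let w = z − z₀, so z = z₀ + w.
Then -4 − z = -4 − (z₀ + w) = (-4 − z₀) − w = 1 − w.
f(z) = 1/(1 − w) = (1/(1)) · 1/(1 − w/(1)) = Σ_{n≥0} w^n / (1)^(n+1).
So c_n = 1/(1)^(n+1):
  c_0 = 1/(1)^1 = 1.
  c_1 = 1/(1)^2 = 1.
  c_2 = 1/(1)^3 = 1.
The series is valid for |w/d| < 1, i.e. |z − z₀| < |d|.
Radius of convergence: R = |-4 − z₀| = |1| = 1 (distance from z₀ to the singularity z = -4).

c_0 = 1, c_1 = 1, c_2 = 1; R = 1.


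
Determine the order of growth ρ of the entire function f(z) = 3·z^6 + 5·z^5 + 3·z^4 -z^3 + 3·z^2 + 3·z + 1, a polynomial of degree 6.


|f(z)| ≤ Σ|c_k|·r^k = O(r^6) as r → ∞. Polynomial growth is O(e^{r^ε}) for every ε > 0 (since r^6/e^{r^ε} → 0), so ρ ≤ ε for all ε > 0, i.e. ρ = 0. Every nonconstant polynomial has order 0.
Therefore ρ = 0.

Order ρ = 0.


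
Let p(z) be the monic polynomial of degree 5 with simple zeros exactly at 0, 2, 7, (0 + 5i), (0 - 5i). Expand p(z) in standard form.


The polynomial is p(z) = ∏_{α ∈ S} (z − α), where S = {0, 2, 7, (0 + 5i), (0 - 5i)}.
Expanding the product yields: p(z) = z^5 -9·z^4 + 39·z^3 -225·z^2 + 350·z.
Note conjugate pairs combine to real quadratics: (z − (0+5i))(z − (0−5i)) = z² + 25.
The resulting polynomial has degree 5 and real coefficients as required.

p(z) = z^5 -9·z^4 + 39·z^3 -225·z^2 + 350·z.


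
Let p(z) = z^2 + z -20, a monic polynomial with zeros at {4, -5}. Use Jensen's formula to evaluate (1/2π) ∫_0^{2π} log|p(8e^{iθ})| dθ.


Zeros: -5, 4; r = 8.
Inside |z| < r: -5, 4. Outside (|z| ≥ r): ∅.
p(0) = -20, so log|p(0)| = log(20) = 2.9957.
Apply Jensen: I(r) = log|p(0)| + Σ_k log(r/|z_k|), summed over zeros inside |z| < r.
  log(r/|z_k|) for z_k = 4: log(8/4) = 0.6931
  log(r/|z_k|) for z_k = -5: log(8/5) = 0.4700
Sum over inside zeros: 1.1632.
I(r) = log|p(0)| + (inside sum) = 2.9957 + 1.1632 = 4.1589.
Closed form (all zeros inside, monic): I(r) = n·log(r) = 2·log(8) = 4.1589. ✓

I(r) ≈ 4.1589.


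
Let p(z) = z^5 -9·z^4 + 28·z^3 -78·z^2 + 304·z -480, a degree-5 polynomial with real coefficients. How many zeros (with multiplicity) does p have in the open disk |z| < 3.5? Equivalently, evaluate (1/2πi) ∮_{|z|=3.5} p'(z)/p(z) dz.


The zeros of p are: 4, (-1 + 3i), (-1 - 3i), 4, 3.
Their magnitudes are: 4, 3.162, 3.162, 4, 3.
Zeros with |z| < R = 3.5: (-1 + 3i), (-1 - 3i), 3.
Count = 3.
By the argument principle, (1/2πi) ∮_{|z|=R} p'(z)/p(z) dz equals exactly this count.

Number of zeros inside |z| < 3.5: 3.


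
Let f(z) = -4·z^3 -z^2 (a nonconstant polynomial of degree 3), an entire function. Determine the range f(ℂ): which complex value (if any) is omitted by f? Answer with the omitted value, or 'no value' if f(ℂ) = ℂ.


Little Picard bounds the complement of f(ℂ) to at most one point.
For every w ∈ ℂ, the equation p(z) − w = 0 is a nonconstant polynomial in z and hence has at least one root by the fundamental theorem of algebra. So p is surjective onto ℂ, omitting no value.

Omitted value: no value.


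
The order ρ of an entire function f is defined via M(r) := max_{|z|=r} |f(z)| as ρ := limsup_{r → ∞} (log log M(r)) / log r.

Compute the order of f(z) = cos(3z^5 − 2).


Write cos(w) = (e^{iw} ± e^{−iw})/(2 or 2i), so |cos(w)| ≤ e^{|w|}. With w = 3z^5 − 2, |w| ≤ 3r^5 + 2 on |z|=r, giving M(r) ≤ e^{3r^5 + 2} and ρ ≤ 5. For the lower bound, choose z on |z|=r with 3z^5 purely imaginary of modulus 3r^5; then |cos(3z^5 − 2)| grows like e^{3r^5}/2, so ρ ≥ 5. Hence ρ = 5.
Therefore ρ = 5.

Order ρ = 5.


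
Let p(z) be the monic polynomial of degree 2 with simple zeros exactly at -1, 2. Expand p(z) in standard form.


The polynomial is p(z) = ∏_{α ∈ S} (z − α), where S = {-1, 2}.
Expanding the product yields: p(z) = z^2 -z -2.
The resulting polynomial has degree 2 and real coefficients as required.

p(z) = z^2 -z -2.


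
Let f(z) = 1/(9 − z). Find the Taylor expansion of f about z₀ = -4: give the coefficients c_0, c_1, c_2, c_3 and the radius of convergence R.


Let w = z − z₀, so z = z₀ + w.
Then 9 − z = 9 − (z₀ + w) = (9 − z₀) − w = 13 − w.
f(z) = 1/(13 − w) = (1/(13)) · 1/(1 − w/(13)) = Σ_{n≥0} w^n / (13)^(n+1).
So c_n = 1/(13)^(n+1):
  c_0 = 1/(13)^1 = 1/13.
  c_1 = 1/(13)^2 = 1/169.
  c_2 = 1/(13)^3 = 1/2197.
  c_3 = 1/(13)^4 = 1/28561.
The series is valid for |w/d| < 1, i.e. |z − z₀| < |d|.
Radius of convergence: R = |9 − z₀| = |13| = 13 (distance from z₀ to the singularity z = 9).

c_0 = 1/13, c_1 = 1/169, c_2 = 1/2197, c_3 = 1/28561; R = 13.


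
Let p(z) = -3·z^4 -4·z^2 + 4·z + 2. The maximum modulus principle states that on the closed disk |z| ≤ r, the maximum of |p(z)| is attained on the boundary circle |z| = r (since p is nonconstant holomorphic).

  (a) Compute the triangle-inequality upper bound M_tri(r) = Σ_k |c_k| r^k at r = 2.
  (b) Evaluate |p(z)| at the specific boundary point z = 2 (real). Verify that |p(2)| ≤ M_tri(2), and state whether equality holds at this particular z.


Coefficients: c_0 = 2, c_1 = 4, c_2 = -4, c_3 = 0, c_4 = -3. Radius r = 2.
Part (a). Triangle bound: M_tri(r) = Σ_k |c_k| r^k
  = |2|·2^0 + |4|·2^1 + |-4|·2^2 + |0|·2^3 + |-3|·2^4
  = 2 + 8 + 16 + 0 + 48 = 74.
This bounds M(r) := max_{|z|=r} |p(z)| from above; equality holds iff all terms c_k z^k can be made to align in phase at a single z on |z|=r.
Part (b). At z = 2 (real, on the circle |z| = r):
  p(2) = (2)·2^0 + (4)·2^1 + (-4)·2^2 + (0)·2^3 + (-3)·2^4 = -54.
  |p(2)| = 54.
Check: |p(2)| = 54 ≤ 74 = M_tri(2). ✓ Equality does not hold at z = 2 (the coefficients have mixed signs, so the terms do not all align in phase there).

M_tri(2) = 74; |p(2)| = 54; equality at z=2: no.


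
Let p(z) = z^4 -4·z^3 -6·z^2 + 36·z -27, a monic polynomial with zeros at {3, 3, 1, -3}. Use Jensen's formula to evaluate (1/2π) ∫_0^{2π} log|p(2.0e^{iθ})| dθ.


Zeros: -3, 1, 3, 3; r = 2.0.
Inside |z| < r: 1. Outside (|z| ≥ r): -3, 3, 3.
p(0) = -27, so log|p(0)| = log(27) = 3.2958.
Apply Jensen: I(r) = log|p(0)| + Σ_k log(r/|z_k|), summed over zeros inside |z| < r.
  log(r/|z_k|) for z_k = 1: log(2.0/1) = 0.6931
  Outside zeros (-3, 3, 3) contribute nothing to the Jensen sum.
Sum over inside zeros: 0.6931.
I(r) = log|p(0)| + (inside sum) = 3.2958 + 0.6931 = 3.9890.
Note: since some zeros are outside |z| ≤ r, the simplified n·log(r) form does NOT apply — only the inside zeros contribute.

I(r) ≈ 3.9890.


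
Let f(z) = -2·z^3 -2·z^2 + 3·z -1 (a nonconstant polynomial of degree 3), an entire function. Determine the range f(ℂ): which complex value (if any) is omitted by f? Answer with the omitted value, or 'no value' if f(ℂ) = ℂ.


Little Picard bounds the complement of f(ℂ) to at most one point.
For every w ∈ ℂ, the equation p(z) − w = 0 is a nonconstant polynomial in z and hence has at least one root by the fundamental theorem of algebra. So p is surjective onto ℂ, omitting no value.

Omitted value: no value.


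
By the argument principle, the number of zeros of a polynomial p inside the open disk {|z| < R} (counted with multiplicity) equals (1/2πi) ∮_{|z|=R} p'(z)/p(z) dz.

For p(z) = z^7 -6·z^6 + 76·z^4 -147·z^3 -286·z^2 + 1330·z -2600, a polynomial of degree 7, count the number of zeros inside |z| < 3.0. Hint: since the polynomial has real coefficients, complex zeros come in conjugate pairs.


The zeros of p are: (-3 + 1i), (-3 - 1i), (1 + 2i), (1 - 2i), (3 + 2i), (3 - 2i), 4.
Their magnitudes are: 3.162, 3.162, 2.236, 2.236, 3.606, 3.606, 4.
Zeros with |z| < R = 3.0: (1 + 2i), (1 - 2i).
Count = 2.
By the argument principle, (1/2πi) ∮_{|z|=R} p'(z)/p(z) dz equals exactly this count.

Number of zeros inside |z| < 3.0: 2.


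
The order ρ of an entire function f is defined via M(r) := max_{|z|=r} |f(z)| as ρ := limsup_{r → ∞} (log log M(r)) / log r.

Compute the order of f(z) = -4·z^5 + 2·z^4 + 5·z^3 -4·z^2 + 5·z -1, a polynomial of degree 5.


|f(z)| ≤ Σ|c_k|·r^k = O(r^5) as r → ∞. Polynomial growth is O(e^{r^ε}) for every ε > 0 (since r^5/e^{r^ε} → 0), so ρ ≤ ε for all ε > 0, i.e. ρ = 0. Every nonconstant polynomial has order 0.
Therefore ρ = 0.

Order ρ = 0.


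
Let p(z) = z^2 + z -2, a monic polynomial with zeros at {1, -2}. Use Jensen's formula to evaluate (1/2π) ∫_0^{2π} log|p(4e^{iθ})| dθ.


Zeros: -2, 1; r = 4.
Inside |z| < r: -2, 1. Outside (|z| ≥ r): ∅.
p(0) = -2, so log|p(0)| = log(2) = 0.6931.
Apply Jensen: I(r) = log|p(0)| + Σ_k log(r/|z_k|), summed over zeros inside |z| < r.
  log(r/|z_k|) for z_k = 1: log(4/1) = 1.3863
  log(r/|z_k|) for z_k = -2: log(4/2) = 0.6931
Sum over inside zeros: 2.0794.
I(r) = log|p(0)| + (inside sum) = 0.6931 + 2.0794 = 2.7726.
Closed form (all zeros inside, monic): I(r) = n·log(r) = 2·log(4) = 2.7726. ✓

I(r) ≈ 2.7726.


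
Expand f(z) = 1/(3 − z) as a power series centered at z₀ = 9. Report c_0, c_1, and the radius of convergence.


Let w = z − z₀, so z = z₀ + w.
Then 3 − z = 3 − (z₀ + w) = (3 − z₀) − w = -6 − w.
f(z) = 1/(-6 − w) = (1/(-6)) · 1/(1 − w/(-6)) = Σ_{n≥0} w^n / (-6)^(n+1).
So c_n = 1/(-6)^(n+1):
  c_0 = 1/(-6)^1 = -1/6.
  c_1 = 1/(-6)^2 = 1/36.
The series is valid for |w/d| < 1, i.e. |z − z₀| < |d|.
Radius of convergence: R = |3 − z₀| = |-6| = 6 (distance from z₀ to the singularity z = 3).

c_0 = -1/6, c_1 = 1/36; R = 6.


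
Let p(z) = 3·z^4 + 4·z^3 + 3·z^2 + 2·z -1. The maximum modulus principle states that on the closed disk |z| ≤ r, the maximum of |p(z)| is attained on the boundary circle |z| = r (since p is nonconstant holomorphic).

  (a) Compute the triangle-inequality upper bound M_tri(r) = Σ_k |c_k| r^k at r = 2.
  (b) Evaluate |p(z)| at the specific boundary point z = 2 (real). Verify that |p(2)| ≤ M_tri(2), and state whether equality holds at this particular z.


Coefficients: c_0 = -1, c_1 = 2, c_2 = 3, c_3 = 4, c_4 = 3. Radius r = 2.
Part (a). Triangle bound: M_tri(r) = Σ_k |c_k| r^k
  = |-1|·2^0 + |2|·2^1 + |3|·2^2 + |4|·2^3 + |3|·2^4
  = 1 + 4 + 12 + 32 + 48 = 97.
This bounds M(r) := max_{|z|=r} |p(z)| from above; equality holds iff all terms c_k z^k can be made to align in phase at a single z on |z|=r.
Part (b). At z = 2 (real, on the circle |z| = r):
  p(2) = (-1)·2^0 + (2)·2^1 + (3)·2^2 + (4)·2^3 + (3)·2^4 = 95.
  |p(2)| = 95.
Check: |p(2)| = 95 ≤ 97 = M_tri(2). ✓ Equality does not hold at z = 2 (the coefficients have mixed signs, so the terms do not all align in phase there).

M_tri(2) = 97; |p(2)| = 95; equality at z=2: no.


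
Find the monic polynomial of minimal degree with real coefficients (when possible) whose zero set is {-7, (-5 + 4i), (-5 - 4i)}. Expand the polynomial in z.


The polynomial is p(z) = ∏_{α ∈ S} (z − α), where S = {-7, (-5 + 4i), (-5 - 4i)}.
Expanding the product yields: p(z) = z^3 + 17·z^2 + 111·z + 287.
Note conjugate pairs combine to real quadratics: (z − (-5+4i))(z − (-5−4i)) = z² + 10z + 41.
The resulting polynomial has degree 3 and real coefficients as required.

p(z) = z^3 + 17·z^2 + 111·z + 287.


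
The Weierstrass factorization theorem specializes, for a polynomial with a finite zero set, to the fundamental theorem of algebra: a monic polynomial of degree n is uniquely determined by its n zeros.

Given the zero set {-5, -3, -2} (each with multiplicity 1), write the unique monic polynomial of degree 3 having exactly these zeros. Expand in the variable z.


The polynomial is p(z) = ∏_{α ∈ S} (z − α), where S = {-5, -3, -2}.
Expanding the product yields: p(z) = z^3 + 10·z^2 + 31·z + 30.
The resulting polynomial has degree 3 and real coefficients as required.

p(z) = z^3 + 10·z^2 + 31·z + 30.


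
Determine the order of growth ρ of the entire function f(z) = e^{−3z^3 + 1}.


|e^{−3z^3 + 1}| = e^{Re(-3·z^3) + 1} ≤ e^{3|z|^3 + 1} = e^{3r^3 + 1} on |z| = r, so ρ ≤ 3. Choosing z on |z|=r so that -3·z^3 is real positive (always possible by picking arg z appropriately) gives |f(z)| = e^{3r^3 + 1}, matching the bound. The additive constant 1 does not affect log log M(r) ~ 3·log r. Hence ρ = 3.
Therefore ρ = 3.

Order ρ = 3.


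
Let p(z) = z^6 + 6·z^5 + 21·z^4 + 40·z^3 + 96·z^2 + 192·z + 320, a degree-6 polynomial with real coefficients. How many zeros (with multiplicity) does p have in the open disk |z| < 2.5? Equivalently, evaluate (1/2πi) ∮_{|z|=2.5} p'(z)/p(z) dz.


The zeros of p are: (-2 + 2i), (-2 - 2i), (-2 + 2i), (-2 - 2i), (1 + 2i), (1 - 2i).
Their magnitudes are: 2.828, 2.828, 2.828, 2.828, 2.236, 2.236.
Zeros with |z| < R = 2.5: (1 + 2i), (1 - 2i).
Count = 2.
By the argument principle, (1/2πi) ∮_{|z|=R} p'(z)/p(z) dz equals exactly this count.

Number of zeros inside |z| < 2.5: 2.


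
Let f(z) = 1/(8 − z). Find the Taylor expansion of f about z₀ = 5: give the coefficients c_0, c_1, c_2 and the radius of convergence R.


Let w = z − z₀, so z = z₀ + w.
Then 8 − z = 8 − (z₀ + w) = (8 − z₀) − w = 3 − w.
f(z) = 1/(3 − w) = (1/(3)) · 1/(1 − w/(3)) = Σ_{n≥0} w^n / (3)^(n+1).
So c_n = 1/(3)^(n+1):
  c_0 = 1/(3)^1 = 1/3.
  c_1 = 1/(3)^2 = 1/9.
  c_2 = 1/(3)^3 = 1/27.
The series is valid for |w/d| < 1, i.e. |z − z₀| < |d|.
Radius of convergence: R = |8 − z₀| = |3| = 3 (distance from z₀ to the singularity z = 8).

c_0 = 1/3, c_1 = 1/9, c_2 = 1/27; R = 3.


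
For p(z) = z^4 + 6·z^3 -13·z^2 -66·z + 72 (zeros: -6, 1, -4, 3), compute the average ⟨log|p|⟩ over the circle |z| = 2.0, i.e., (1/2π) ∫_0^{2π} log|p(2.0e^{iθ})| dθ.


Zeros: -6, -4, 1, 3; r = 2.0.
Inside |z| < r: 1. Outside (|z| ≥ r): -6, -4, 3.
p(0) = 72, so log|p(0)| = log(72) = 4.2767.
Apply Jensen: I(r) = log|p(0)| + Σ_k log(r/|z_k|), summed over zeros inside |z| < r.
  log(r/|z_k|) for z_k = 1: log(2.0/1) = 0.6931
  Outside zeros (-6, -4, 3) contribute nothing to the Jensen sum.
Sum over inside zeros: 0.6931.
I(r) = log|p(0)| + (inside sum) = 4.2767 + 0.6931 = 4.9698.
Note: since some zeros are outside |z| ≤ r, the simplified n·log(r) form does NOT apply — only the inside zeros contribute.

I(r) ≈ 4.9698.


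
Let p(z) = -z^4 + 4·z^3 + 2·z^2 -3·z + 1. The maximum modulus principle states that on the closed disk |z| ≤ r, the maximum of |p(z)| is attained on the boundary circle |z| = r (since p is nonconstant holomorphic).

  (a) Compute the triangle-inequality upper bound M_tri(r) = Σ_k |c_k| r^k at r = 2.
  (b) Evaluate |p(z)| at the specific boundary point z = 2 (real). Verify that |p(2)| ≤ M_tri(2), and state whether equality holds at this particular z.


Coefficients: c_0 = 1, c_1 = -3, c_2 = 2, c_3 = 4, c_4 = -1. Radius r = 2.
Part (a). Triangle bound: M_tri(r) = Σ_k |c_k| r^k
  = |1|·2^0 + |-3|·2^1 + |2|·2^2 + |4|·2^3 + |-1|·2^4
  = 1 + 6 + 8 + 32 + 16 = 63.
This bounds M(r) := max_{|z|=r} |p(z)| from above; equality holds iff all terms c_k z^k can be made to align in phase at a single z on |z|=r.
Part (b). At z = 2 (real, on the circle |z| = r):
  p(2) = (1)·2^0 + (-3)·2^1 + (2)·2^2 + (4)·2^3 + (-1)·2^4 = 19.
  |p(2)| = 19.
Check: |p(2)| = 19 ≤ 63 = M_tri(2). ✓ Equality does not hold at z = 2 (the coefficients have mixed signs, so the terms do not all align in phase there).

M_tri(2) = 63; |p(2)| = 19; equality at z=2: no.


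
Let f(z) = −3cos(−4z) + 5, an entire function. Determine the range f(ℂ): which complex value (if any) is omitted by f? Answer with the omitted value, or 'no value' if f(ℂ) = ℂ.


Little Picard bounds the complement of f(ℂ) to at most one point.
cos is entire and surjective onto ℂ: for every w ∈ ℂ, cos(ζ) = w has a solution ζ ∈ ℂ (e.g., via the complex inverse arccos). With ζ = −4z this gives z = ζ/(-4). Then -3·cos(−4z) takes every value in -3·ℂ = ℂ, and adding 5 is a bijection of ℂ. So f is surjective and omits no value. (Note: only on the real line is cos bounded by [−1, 1].)

Omitted value: no value.


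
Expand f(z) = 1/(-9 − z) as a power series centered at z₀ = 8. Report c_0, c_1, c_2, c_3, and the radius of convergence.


Let w = z − z₀, so z = z₀ + w.
Then -9 − z = -9 − (z₀ + w) = (-9 − z₀) − w = -17 − w.
f(z) = 1/(-17 − w) = (1/(-17)) · 1/(1 − w/(-17)) = Σ_{n≥0} w^n / (-17)^(n+1).
So c_n = 1/(-17)^(n+1):
  c_0 = 1/(-17)^1 = -1/17.
  c_1 = 1/(-17)^2 = 1/289.
  c_2 = 1/(-17)^3 = -1/4913.
  c_3 = 1/(-17)^4 = 1/83521.
The series is valid for |w/d| < 1, i.e. |z − z₀| < |d|.
Radius of convergence: R = |-9 − z₀| = |-17| = 17 (distance from z₀ to the singularity z = -9).

c_0 = -1/17, c_1 = 1/289, c_2 = -1/4913, c_3 = 1/83521; R = 17.


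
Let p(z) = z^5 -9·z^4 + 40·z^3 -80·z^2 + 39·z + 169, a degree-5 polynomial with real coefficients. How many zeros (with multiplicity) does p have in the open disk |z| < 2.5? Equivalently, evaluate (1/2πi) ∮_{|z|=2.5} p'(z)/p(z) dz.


The zeros of p are: -1, (3 + 2i), (3 - 2i), (2 + 3i), (2 - 3i).
Their magnitudes are: 1, 3.606, 3.606, 3.606, 3.606.
Zeros with |z| < R = 2.5: -1.
Count = 1.
By the argument principle, (1/2πi) ∮_{|z|=R} p'(z)/p(z) dz equals exactly this count.

Number of zeros inside |z| < 2.5: 1.


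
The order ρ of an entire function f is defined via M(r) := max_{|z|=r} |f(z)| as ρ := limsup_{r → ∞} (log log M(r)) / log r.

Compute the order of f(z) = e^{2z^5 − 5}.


|e^{2z^5 − 5}| = e^{Re(2·z^5) + -5} ≤ e^{2|z|^5 + -5} = e^{2r^5 + -5} on |z| = r, so ρ ≤ 5. Choosing z on |z|=r so that 2·z^5 is real positive (always possible by picking arg z appropriately) gives |f(z)| = e^{2r^5 + -5}, matching the bound. The additive constant -5 does not affect log log M(r) ~ 5·log r. Hence ρ = 5.
Therefore ρ = 5.

Order ρ = 5.


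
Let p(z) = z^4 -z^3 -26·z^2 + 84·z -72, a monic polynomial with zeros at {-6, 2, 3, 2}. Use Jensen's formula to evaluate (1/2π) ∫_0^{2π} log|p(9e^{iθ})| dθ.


Zeros: -6, 2, 2, 3; r = 9.
Inside |z| < r: -6, 2, 2, 3. Outside (|z| ≥ r): ∅.
p(0) = -72, so log|p(0)| = log(72) = 4.2767.
Apply Jensen: I(r) = log|p(0)| + Σ_k log(r/|z_k|), summed over zeros inside |z| < r.
  log(r/|z_k|) for z_k = -6: log(9/6) = 0.4055
  log(r/|z_k|) for z_k = 2: log(9/2) = 1.5041
  log(r/|z_k|) for z_k = 3: log(9/3) = 1.0986
  log(r/|z_k|) for z_k = 2: log(9/2) = 1.5041
Sum over inside zeros: 4.5122.
I(r) = log|p(0)| + (inside sum) = 4.2767 + 4.5122 = 8.7889.
Closed form (all zeros inside, monic): I(r) = n·log(r) = 4·log(9) = 8.7889. ✓

I(r) ≈ 8.7889.


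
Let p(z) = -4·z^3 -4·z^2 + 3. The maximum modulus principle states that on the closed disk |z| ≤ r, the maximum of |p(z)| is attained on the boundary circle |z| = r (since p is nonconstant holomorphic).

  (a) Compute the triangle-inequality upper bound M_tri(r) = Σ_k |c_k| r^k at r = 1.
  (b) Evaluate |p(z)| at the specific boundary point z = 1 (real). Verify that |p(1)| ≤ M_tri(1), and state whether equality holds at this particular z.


Coefficients: c_0 = 3, c_1 = 0, c_2 = -4, c_3 = -4. Radius r = 1.
Part (a). Triangle bound: M_tri(r) = Σ_k |c_k| r^k
  = |3|·1^0 + |0|·1^1 + |-4|·1^2 + |-4|·1^3
  = 3 + 0 + 4 + 4 = 11.
This bounds M(r) := max_{|z|=r} |p(z)| from above; equality holds iff all terms c_k z^k can be made to align in phase at a single z on |z|=r.
Part (b). At z = 1 (real, on the circle |z| = r):
  p(1) = (3)·1^0 + (0)·1^1 + (-4)·1^2 + (-4)·1^3 = -5.
  |p(1)| = 5.
Check: |p(1)| = 5 ≤ 11 = M_tri(1). ✓ Equality does not hold at z = 1 (the coefficients have mixed signs, so the terms do not all align in phase there).

M_tri(1) = 11; |p(1)| = 5; equality at z=1: no.


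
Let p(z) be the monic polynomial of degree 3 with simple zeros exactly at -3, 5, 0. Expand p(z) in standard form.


The polynomial is p(z) = ∏_{α ∈ S} (z − α), where S = {-3, 5, 0}.
Expanding the product yields: p(z) = z^3 -2·z^2 -15·z.
The resulting polynomial has degree 3 and real coefficients as required.

p(z) = z^3 -2·z^2 -15·z.


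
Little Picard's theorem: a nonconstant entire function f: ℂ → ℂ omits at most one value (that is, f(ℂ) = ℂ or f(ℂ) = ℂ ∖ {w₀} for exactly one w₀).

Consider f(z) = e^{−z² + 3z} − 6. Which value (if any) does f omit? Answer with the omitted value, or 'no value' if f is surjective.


Little Picard bounds the complement of f(ℂ) to at most one point.
The exponent g(z) = −z² + 3z is a nonconstant polynomial, hence surjective onto ℂ. So e^{g(z)} takes every value in {e^w : w ∈ ℂ} = ℂ ∖ {0}. Adding -6 shifts the range to ℂ ∖ {-6}. f omits exactly -6.

Omitted value: -6.


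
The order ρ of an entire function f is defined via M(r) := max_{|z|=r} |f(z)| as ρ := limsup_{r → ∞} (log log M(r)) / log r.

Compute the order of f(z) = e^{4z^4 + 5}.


|e^{4z^4 + 5}| = e^{Re(4·z^4) + 5} ≤ e^{4|z|^4 + 5} = e^{4r^4 + 5} on |z| = r, so ρ ≤ 4. Choosing z on |z|=r so that 4·z^4 is real positive (always possible by picking arg z appropriately) gives |f(z)| = e^{4r^4 + 5}, matching the bound. The additive constant 5 does not affect log log M(r) ~ 4·log r. Hence ρ = 4.
Therefore ρ = 4.

Order ρ = 4.


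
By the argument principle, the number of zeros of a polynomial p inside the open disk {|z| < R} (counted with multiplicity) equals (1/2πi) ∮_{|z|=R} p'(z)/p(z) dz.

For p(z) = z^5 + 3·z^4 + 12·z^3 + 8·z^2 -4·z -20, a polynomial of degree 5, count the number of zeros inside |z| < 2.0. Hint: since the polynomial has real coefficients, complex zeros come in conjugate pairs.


The zeros of p are: (-1 + 3i), (-1 - 3i), (-1 + 1i), (-1 - 1i), 1.
Their magnitudes are: 3.162, 3.162, 1.414, 1.414, 1.
Zeros with |z| < R = 2.0: (-1 + 1i), (-1 - 1i), 1.
Count = 3.
By the argument principle, (1/2πi) ∮_{|z|=R} p'(z)/p(z) dz equals exactly this count.

Number of zeros inside |z| < 2.0: 3.


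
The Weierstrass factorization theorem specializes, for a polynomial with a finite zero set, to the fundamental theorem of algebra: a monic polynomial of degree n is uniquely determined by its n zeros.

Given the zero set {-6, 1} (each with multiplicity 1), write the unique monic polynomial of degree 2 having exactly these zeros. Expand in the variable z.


The polynomial is p(z) = ∏_{α ∈ S} (z − α), where S = {-6, 1}.
Expanding the product yields: p(z) = z^2 + 5·z -6.
The resulting polynomial has degree 2 and real coefficients as required.

p(z) = z^2 + 5·z -6.


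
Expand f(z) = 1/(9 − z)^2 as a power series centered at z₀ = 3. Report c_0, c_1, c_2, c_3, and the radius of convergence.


Let w = z − z₀, so z = z₀ + w.
Then 9 − z = 9 − (z₀ + w) = (9 − z₀) − w = 6 − w.
f(z) = 1/(6 − w)^2 = (1/(6)^2) · (1 − w/(6))^{−2}.
By the binomial series (1−u)^{−2} = Σ_{n≥0} C(n+1, 1) u^n for |u|<1, with u = w/(6):
  c_n = C(n+1, 1) / (6)^(n+2).
  c_0 = 1/(6)^2 = 1/36.
  c_1 = 2/(6)^3 = 1/108.
  c_2 = 3/(6)^4 = 1/432.
  c_3 = 4/(6)^5 = 1/1944.
The series is valid for |w/d| < 1, i.e. |z − z₀| < |d|.
Radius of convergence: R = |9 − z₀| = |6| = 6 (distance from z₀ to the singularity z = 9).

c_0 = 1/36, c_1 = 1/108, c_2 = 1/432, c_3 = 1/1944; R = 6.


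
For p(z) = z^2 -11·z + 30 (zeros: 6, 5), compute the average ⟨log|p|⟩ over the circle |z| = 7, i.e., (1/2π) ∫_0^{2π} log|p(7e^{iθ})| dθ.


Zeros: 5, 6; r = 7.
Inside |z| < r: 5, 6. Outside (|z| ≥ r): ∅.
p(0) = 30, so log|p(0)| = log(30) = 3.4012.
Apply Jensen: I(r) = log|p(0)| + Σ_k log(r/|z_k|), summed over zeros inside |z| < r.
  log(r/|z_k|) for z_k = 6: log(7/6) = 0.1542
  log(r/|z_k|) for z_k = 5: log(7/5) = 0.3365
Sum over inside zeros: 0.4906.
I(r) = log|p(0)| + (inside sum) = 3.4012 + 0.4906 = 3.8918.
Closed form (all zeros inside, monic): I(r) = n·log(r) = 2·log(7) = 3.8918. ✓

I(r) ≈ 3.8918.
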